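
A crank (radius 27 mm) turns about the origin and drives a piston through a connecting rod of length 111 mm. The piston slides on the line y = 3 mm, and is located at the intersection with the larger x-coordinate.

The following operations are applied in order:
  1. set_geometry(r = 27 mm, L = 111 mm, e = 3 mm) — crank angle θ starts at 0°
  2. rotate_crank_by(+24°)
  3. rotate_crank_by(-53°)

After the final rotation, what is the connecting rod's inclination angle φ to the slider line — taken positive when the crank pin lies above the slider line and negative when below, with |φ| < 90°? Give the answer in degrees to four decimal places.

set_geometry: r = 27 mm, L = 111 mm, e = 3 mm; θ ← 0°
rotate_crank_by(+24°): θ ← 0° +24° = 24°
rotate_crank_by(-53°): θ ← 24° -53° = -29°
crank pin P = (r cos θ, r sin θ) = (23.614732, -13.089860)
h = r sin θ − e = -13.089860 − 3 = -16.089860
sin φ = h / L = -16.089860 / 111 = -0.14495369
φ = arcsin(-0.14495369) = -8.334598°

-8.3346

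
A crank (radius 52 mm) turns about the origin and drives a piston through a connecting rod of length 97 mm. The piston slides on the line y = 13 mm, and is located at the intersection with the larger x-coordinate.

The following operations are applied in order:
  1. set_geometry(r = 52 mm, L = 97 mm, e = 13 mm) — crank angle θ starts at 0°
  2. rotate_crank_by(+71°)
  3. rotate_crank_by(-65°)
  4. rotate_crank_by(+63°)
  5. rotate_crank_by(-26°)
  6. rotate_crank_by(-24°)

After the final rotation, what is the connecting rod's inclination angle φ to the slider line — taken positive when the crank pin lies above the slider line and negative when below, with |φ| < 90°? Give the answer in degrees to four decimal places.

2.3217

set_geometry: r = 52 mm, L = 97 mm, e = 13 mm; θ ← 0°
rotate_crank_by(+71°): θ ← 0° +71° = 71°
rotate_crank_by(-65°): θ ← 71° -65° = 6°
rotate_crank_by(+63°): θ ← 6° +63° = 69°
rotate_crank_by(-26°): θ ← 69° -26° = 43°
rotate_crank_by(-24°): θ ← 43° -24° = 19°
crank pin P = (r cos θ, r sin θ) = (49.166966, 16.929544)
h = r sin θ − e = 16.929544 − 13 = 3.929544
sin φ = h / L = 3.929544 / 97 = 0.04051076
φ = arcsin(0.04051076) = 2.321731°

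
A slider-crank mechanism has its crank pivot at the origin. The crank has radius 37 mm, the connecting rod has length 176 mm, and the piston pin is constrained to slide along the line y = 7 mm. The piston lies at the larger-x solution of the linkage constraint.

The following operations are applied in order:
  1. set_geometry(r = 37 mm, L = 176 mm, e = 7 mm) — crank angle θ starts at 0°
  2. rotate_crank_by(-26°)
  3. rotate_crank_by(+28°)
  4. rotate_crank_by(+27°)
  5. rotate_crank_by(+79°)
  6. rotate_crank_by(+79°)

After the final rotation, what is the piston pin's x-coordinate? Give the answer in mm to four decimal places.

138.8991

set_geometry: r = 37 mm, L = 176 mm, e = 7 mm; θ ← 0°
rotate_crank_by(-26°): θ ← 0° -26° = -26°
rotate_crank_by(+28°): θ ← -26° +28° = 2°
rotate_crank_by(+27°): θ ← 2° +27° = 29°
rotate_crank_by(+79°): θ ← 29° +79° = 108°
rotate_crank_by(+79°): θ ← 108° +79° = 187°
crank pin P = (r cos θ, r sin θ) = (-36.724208, -4.509166)
h = r sin θ − e = -4.509166 − 7 = -11.509166
x = r cos θ + √(L² − h²) = -36.724208 + √(30976.0 − 132.4609) = -36.724208 + 175.623287 = 138.899080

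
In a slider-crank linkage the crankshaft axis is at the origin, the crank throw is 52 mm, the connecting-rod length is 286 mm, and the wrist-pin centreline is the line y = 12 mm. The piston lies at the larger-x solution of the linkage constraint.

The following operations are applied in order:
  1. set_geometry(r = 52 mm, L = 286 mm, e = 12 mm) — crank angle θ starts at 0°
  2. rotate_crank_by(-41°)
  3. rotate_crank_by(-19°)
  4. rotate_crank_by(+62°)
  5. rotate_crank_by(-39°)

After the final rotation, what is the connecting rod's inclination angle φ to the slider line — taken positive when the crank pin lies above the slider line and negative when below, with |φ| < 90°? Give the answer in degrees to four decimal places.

-8.7068

set_geometry: r = 52 mm, L = 286 mm, e = 12 mm; θ ← 0°
rotate_crank_by(-41°): θ ← 0° -41° = -41°
rotate_crank_by(-19°): θ ← -41° -19° = -60°
rotate_crank_by(+62°): θ ← -60° +62° = 2°
rotate_crank_by(-39°): θ ← 2° -39° = -37°
crank pin P = (r cos θ, r sin θ) = (41.529047, -31.294381)
h = r sin θ − e = -31.294381 − 12 = -43.294381
sin φ = h / L = -43.294381 / 286 = -0.15137896
φ = arcsin(-0.15137896) = -8.706847°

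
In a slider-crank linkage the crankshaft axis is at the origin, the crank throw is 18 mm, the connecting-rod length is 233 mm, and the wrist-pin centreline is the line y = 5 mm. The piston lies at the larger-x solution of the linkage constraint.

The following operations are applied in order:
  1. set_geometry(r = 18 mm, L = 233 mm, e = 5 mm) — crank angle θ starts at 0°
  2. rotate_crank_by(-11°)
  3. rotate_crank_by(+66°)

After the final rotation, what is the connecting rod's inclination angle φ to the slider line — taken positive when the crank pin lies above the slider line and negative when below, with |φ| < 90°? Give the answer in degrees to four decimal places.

2.3970

set_geometry: r = 18 mm, L = 233 mm, e = 5 mm; θ ← 0°
rotate_crank_by(-11°): θ ← 0° -11° = -11°
rotate_crank_by(+66°): θ ← -11° +66° = 55°
crank pin P = (r cos θ, r sin θ) = (10.324376, 14.744737)
h = r sin θ − e = 14.744737 − 5 = 9.744737
sin φ = h / L = 9.744737 / 233 = 0.04182290
φ = arcsin(0.04182290) = 2.396975°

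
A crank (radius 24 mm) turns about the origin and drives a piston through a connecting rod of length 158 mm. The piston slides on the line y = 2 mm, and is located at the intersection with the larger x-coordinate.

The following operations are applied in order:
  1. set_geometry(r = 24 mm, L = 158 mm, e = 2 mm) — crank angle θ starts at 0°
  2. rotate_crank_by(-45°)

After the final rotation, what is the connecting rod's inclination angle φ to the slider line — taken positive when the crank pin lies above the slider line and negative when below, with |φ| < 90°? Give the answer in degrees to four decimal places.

-6.8960

set_geometry: r = 24 mm, L = 158 mm, e = 2 mm; θ ← 0°
rotate_crank_by(-45°): θ ← 0° -45° = -45°
crank pin P = (r cos θ, r sin θ) = (16.970563, -16.970563)
h = r sin θ − e = -16.970563 − 2 = -18.970563
sin φ = h / L = -18.970563 / 158 = -0.12006685
φ = arcsin(-0.12006685) = -6.895961°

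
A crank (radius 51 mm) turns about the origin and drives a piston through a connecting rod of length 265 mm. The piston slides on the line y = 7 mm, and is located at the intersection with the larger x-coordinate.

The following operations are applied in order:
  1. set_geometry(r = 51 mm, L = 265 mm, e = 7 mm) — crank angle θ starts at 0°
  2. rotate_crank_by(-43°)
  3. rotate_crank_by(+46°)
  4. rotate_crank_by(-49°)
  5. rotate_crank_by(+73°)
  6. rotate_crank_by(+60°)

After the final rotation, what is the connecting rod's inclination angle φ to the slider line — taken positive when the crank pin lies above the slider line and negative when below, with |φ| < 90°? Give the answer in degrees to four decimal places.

set_geometry: r = 51 mm, L = 265 mm, e = 7 mm; θ ← 0°
rotate_crank_by(-43°): θ ← 0° -43° = -43°
rotate_crank_by(+46°): θ ← -43° +46° = 3°
rotate_crank_by(-49°): θ ← 3° -49° = -46°
rotate_crank_by(+73°): θ ← -46° +73° = 27°
rotate_crank_by(+60°): θ ← 27° +60° = 87°
crank pin P = (r cos θ, r sin θ) = (2.669134, 50.930106)
h = r sin θ − e = 50.930106 − 7 = 43.930106
sin φ = h / L = 43.930106 / 265 = 0.16577399
φ = arcsin(0.16577399) = 9.542200°

9.5422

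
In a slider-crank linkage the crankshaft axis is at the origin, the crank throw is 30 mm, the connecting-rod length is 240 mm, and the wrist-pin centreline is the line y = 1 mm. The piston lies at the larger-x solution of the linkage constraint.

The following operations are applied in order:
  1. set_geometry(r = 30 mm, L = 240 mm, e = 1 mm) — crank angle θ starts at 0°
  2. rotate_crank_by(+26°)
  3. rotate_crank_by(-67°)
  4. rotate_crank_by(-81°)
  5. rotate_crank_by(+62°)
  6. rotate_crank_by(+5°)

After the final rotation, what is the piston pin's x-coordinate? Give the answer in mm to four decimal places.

255.8408

set_geometry: r = 30 mm, L = 240 mm, e = 1 mm; θ ← 0°
rotate_crank_by(+26°): θ ← 0° +26° = 26°
rotate_crank_by(-67°): θ ← 26° -67° = -41°
rotate_crank_by(-81°): θ ← -41° -81° = -122°
rotate_crank_by(+62°): θ ← -122° +62° = -60°
rotate_crank_by(+5°): θ ← -60° +5° = -55°
crank pin P = (r cos θ, r sin θ) = (17.207293, -24.574561)
h = r sin θ − e = -24.574561 − 1 = -25.574561
x = r cos θ + √(L² − h²) = 17.207293 + √(57600.0 − 654.0582) = 17.207293 + 238.633488 = 255.840782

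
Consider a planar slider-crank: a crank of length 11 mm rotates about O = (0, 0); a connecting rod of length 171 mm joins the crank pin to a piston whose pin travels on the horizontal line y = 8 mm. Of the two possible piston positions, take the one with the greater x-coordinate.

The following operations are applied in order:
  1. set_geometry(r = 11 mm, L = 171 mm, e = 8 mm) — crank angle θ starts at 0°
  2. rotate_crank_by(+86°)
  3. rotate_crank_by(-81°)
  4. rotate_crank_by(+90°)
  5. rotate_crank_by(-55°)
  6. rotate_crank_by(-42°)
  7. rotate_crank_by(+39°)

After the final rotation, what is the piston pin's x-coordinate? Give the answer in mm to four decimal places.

set_geometry: r = 11 mm, L = 171 mm, e = 8 mm; θ ← 0°
rotate_crank_by(+86°): θ ← 0° +86° = 86°
rotate_crank_by(-81°): θ ← 86° -81° = 5°
rotate_crank_by(+90°): θ ← 5° +90° = 95°
rotate_crank_by(-55°): θ ← 95° -55° = 40°
rotate_crank_by(-42°): θ ← 40° -42° = -2°
rotate_crank_by(+39°): θ ← -2° +39° = 37°
crank pin P = (r cos θ, r sin θ) = (8.784991, 6.619965)
h = r sin θ − e = 6.619965 − 8 = -1.380035
x = r cos θ + √(L² − h²) = 8.784991 + √(29241.0 − 1.9045) = 8.784991 + 170.994431 = 179.779422

179.7794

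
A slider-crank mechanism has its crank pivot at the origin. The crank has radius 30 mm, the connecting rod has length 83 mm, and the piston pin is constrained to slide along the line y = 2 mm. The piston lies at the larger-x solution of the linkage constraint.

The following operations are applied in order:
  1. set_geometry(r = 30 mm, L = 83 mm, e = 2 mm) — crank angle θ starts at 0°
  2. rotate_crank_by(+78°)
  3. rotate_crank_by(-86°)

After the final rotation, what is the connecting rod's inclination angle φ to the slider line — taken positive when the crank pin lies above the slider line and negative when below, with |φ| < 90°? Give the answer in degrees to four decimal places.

set_geometry: r = 30 mm, L = 83 mm, e = 2 mm; θ ← 0°
rotate_crank_by(+78°): θ ← 0° +78° = 78°
rotate_crank_by(-86°): θ ← 78° -86° = -8°
crank pin P = (r cos θ, r sin θ) = (29.708042, -4.175193)
h = r sin θ − e = -4.175193 − 2 = -6.175193
sin φ = h / L = -6.175193 / 83 = -0.07439992
φ = arcsin(-0.07439992) = -4.266744°

-4.2667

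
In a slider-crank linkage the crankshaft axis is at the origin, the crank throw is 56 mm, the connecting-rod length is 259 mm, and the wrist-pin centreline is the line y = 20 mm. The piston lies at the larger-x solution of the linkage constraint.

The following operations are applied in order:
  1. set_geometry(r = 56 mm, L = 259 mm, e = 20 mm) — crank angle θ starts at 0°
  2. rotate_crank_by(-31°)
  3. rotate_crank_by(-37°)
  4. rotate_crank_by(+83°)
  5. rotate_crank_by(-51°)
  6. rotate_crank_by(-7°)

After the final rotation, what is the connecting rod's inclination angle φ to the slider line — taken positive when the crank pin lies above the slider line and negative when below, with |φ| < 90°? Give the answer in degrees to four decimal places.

-12.9840

set_geometry: r = 56 mm, L = 259 mm, e = 20 mm; θ ← 0°
rotate_crank_by(-31°): θ ← 0° -31° = -31°
rotate_crank_by(-37°): θ ← -31° -37° = -68°
rotate_crank_by(+83°): θ ← -68° +83° = 15°
rotate_crank_by(-51°): θ ← 15° -51° = -36°
rotate_crank_by(-7°): θ ← -36° -7° = -43°
crank pin P = (r cos θ, r sin θ) = (40.955807, -38.191908)
h = r sin θ − e = -38.191908 − 20 = -58.191908
sin φ = h / L = -58.191908 / 259 = -0.22467918
φ = arcsin(-0.22467918) = -12.984014°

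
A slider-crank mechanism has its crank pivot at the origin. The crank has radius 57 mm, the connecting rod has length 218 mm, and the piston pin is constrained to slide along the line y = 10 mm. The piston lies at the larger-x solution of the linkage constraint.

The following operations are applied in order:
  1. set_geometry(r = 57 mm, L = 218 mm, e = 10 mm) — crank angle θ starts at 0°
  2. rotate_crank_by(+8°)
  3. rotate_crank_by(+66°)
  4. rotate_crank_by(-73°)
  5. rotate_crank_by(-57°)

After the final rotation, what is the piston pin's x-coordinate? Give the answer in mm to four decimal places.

set_geometry: r = 57 mm, L = 218 mm, e = 10 mm; θ ← 0°
rotate_crank_by(+8°): θ ← 0° +8° = 8°
rotate_crank_by(+66°): θ ← 8° +66° = 74°
rotate_crank_by(-73°): θ ← 74° -73° = 1°
rotate_crank_by(-57°): θ ← 1° -57° = -56°
crank pin P = (r cos θ, r sin θ) = (31.873995, -47.255142)
h = r sin θ − e = -47.255142 − 10 = -57.255142
x = r cos θ + √(L² − h²) = 31.873995 + √(47524.0 − 3278.1512) = 31.873995 + 210.346972 = 242.220968

242.2210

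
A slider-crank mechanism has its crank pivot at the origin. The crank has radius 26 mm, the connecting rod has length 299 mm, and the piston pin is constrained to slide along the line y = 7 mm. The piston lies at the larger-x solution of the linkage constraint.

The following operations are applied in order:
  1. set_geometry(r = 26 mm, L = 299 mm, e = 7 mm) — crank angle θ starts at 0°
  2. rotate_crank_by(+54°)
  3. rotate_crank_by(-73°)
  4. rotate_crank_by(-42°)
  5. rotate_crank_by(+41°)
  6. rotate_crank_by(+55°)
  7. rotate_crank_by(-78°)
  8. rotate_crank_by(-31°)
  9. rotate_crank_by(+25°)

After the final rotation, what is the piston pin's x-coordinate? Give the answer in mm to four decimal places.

314.8700

set_geometry: r = 26 mm, L = 299 mm, e = 7 mm; θ ← 0°
rotate_crank_by(+54°): θ ← 0° +54° = 54°
rotate_crank_by(-73°): θ ← 54° -73° = -19°
rotate_crank_by(-42°): θ ← -19° -42° = -61°
rotate_crank_by(+41°): θ ← -61° +41° = -20°
rotate_crank_by(+55°): θ ← -20° +55° = 35°
rotate_crank_by(-78°): θ ← 35° -78° = -43°
rotate_crank_by(-31°): θ ← -43° -31° = -74°
rotate_crank_by(+25°): θ ← -74° +25° = -49°
crank pin P = (r cos θ, r sin θ) = (17.057535, -19.622449)
h = r sin θ − e = -19.622449 − 7 = -26.622449
x = r cos θ + √(L² − h²) = 17.057535 + √(89401.0 − 708.7548) = 17.057535 + 297.812433 = 314.869968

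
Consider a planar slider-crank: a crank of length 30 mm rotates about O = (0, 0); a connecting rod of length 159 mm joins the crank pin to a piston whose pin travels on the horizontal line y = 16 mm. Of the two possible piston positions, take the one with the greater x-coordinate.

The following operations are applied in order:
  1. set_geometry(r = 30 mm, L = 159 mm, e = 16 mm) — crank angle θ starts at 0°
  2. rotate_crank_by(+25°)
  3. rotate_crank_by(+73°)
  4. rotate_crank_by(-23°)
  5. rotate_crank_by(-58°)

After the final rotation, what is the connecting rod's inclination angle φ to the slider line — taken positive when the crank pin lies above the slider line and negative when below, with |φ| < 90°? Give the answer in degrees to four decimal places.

set_geometry: r = 30 mm, L = 159 mm, e = 16 mm; θ ← 0°
rotate_crank_by(+25°): θ ← 0° +25° = 25°
rotate_crank_by(+73°): θ ← 25° +73° = 98°
rotate_crank_by(-23°): θ ← 98° -23° = 75°
rotate_crank_by(-58°): θ ← 75° -58° = 17°
crank pin P = (r cos θ, r sin θ) = (28.689143, 8.771151)
h = r sin θ − e = 8.771151 − 16 = -7.228849
sin φ = h / L = -7.228849 / 159 = -0.04546446
φ = arcsin(-0.04546446) = -2.605820°

-2.6058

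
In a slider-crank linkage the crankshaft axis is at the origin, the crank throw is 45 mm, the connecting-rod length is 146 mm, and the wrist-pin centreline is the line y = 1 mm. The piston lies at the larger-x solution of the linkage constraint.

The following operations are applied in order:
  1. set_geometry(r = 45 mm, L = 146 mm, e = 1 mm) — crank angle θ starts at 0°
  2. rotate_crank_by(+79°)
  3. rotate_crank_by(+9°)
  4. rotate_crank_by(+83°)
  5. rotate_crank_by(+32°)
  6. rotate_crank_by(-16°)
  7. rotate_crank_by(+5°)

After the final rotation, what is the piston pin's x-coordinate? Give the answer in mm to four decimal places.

101.6156

set_geometry: r = 45 mm, L = 146 mm, e = 1 mm; θ ← 0°
rotate_crank_by(+79°): θ ← 0° +79° = 79°
rotate_crank_by(+9°): θ ← 79° +9° = 88°
rotate_crank_by(+83°): θ ← 88° +83° = 171°
rotate_crank_by(+32°): θ ← 171° +32° = 203°
rotate_crank_by(-16°): θ ← 203° -16° = 187°
rotate_crank_by(+5°): θ ← 187° +5° = 192°
crank pin P = (r cos θ, r sin θ) = (-44.016642, -9.356026)
h = r sin θ − e = -9.356026 − 1 = -10.356026
x = r cos θ + √(L² − h²) = -44.016642 + √(21316.0 − 107.2473) = -44.016642 + 145.632252 = 101.615610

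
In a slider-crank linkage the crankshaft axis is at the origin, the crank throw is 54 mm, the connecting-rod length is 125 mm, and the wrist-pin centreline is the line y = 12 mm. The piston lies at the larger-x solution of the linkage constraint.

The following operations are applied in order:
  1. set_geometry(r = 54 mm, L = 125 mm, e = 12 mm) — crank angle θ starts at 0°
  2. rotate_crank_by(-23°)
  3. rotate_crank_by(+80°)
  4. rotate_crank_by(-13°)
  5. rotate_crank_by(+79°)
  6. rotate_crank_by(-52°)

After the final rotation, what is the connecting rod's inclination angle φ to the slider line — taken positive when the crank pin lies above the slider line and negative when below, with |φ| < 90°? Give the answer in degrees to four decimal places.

set_geometry: r = 54 mm, L = 125 mm, e = 12 mm; θ ← 0°
rotate_crank_by(-23°): θ ← 0° -23° = -23°
rotate_crank_by(+80°): θ ← -23° +80° = 57°
rotate_crank_by(-13°): θ ← 57° -13° = 44°
rotate_crank_by(+79°): θ ← 44° +79° = 123°
rotate_crank_by(-52°): θ ← 123° -52° = 71°
crank pin P = (r cos θ, r sin θ) = (17.580680, 51.058003)
h = r sin θ − e = 51.058003 − 12 = 39.058003
sin φ = h / L = 39.058003 / 125 = 0.31246402
φ = arcsin(0.31246402) = 18.207787°

18.2078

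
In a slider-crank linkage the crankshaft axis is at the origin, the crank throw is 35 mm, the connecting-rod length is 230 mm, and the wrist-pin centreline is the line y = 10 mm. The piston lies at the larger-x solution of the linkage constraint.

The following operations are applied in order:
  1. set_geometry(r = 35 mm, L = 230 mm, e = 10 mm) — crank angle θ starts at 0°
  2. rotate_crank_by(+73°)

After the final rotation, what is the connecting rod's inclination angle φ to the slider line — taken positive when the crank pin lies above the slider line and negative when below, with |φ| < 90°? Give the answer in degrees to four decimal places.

set_geometry: r = 35 mm, L = 230 mm, e = 10 mm; θ ← 0°
rotate_crank_by(+73°): θ ← 0° +73° = 73°
crank pin P = (r cos θ, r sin θ) = (10.233010, 33.470666)
h = r sin θ − e = 33.470666 − 10 = 23.470666
sin φ = h / L = 23.470666 / 230 = 0.10204638
φ = arcsin(0.10204638) = 5.857022°

5.8570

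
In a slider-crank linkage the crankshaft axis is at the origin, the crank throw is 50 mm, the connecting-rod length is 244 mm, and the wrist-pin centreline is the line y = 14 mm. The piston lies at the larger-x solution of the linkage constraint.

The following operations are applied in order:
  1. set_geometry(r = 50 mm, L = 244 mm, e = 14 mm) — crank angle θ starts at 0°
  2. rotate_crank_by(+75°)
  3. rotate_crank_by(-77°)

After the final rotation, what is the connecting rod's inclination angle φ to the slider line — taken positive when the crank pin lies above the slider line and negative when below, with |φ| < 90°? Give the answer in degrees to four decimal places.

-3.6998

set_geometry: r = 50 mm, L = 244 mm, e = 14 mm; θ ← 0°
rotate_crank_by(+75°): θ ← 0° +75° = 75°
rotate_crank_by(-77°): θ ← 75° -77° = -2°
crank pin P = (r cos θ, r sin θ) = (49.969541, -1.744975)
h = r sin θ − e = -1.744975 − 14 = -15.744975
sin φ = h / L = -15.744975 / 244 = -0.06452859
φ = arcsin(-0.06452859) = -3.699786°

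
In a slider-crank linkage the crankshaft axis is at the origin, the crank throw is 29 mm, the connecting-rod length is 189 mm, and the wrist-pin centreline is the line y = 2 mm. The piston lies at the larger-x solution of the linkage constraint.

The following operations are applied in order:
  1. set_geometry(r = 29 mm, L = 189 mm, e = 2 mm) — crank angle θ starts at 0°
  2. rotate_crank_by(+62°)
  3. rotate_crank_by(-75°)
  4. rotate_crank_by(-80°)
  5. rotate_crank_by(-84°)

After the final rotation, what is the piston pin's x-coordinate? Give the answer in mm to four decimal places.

set_geometry: r = 29 mm, L = 189 mm, e = 2 mm; θ ← 0°
rotate_crank_by(+62°): θ ← 0° +62° = 62°
rotate_crank_by(-75°): θ ← 62° -75° = -13°
rotate_crank_by(-80°): θ ← -13° -80° = -93°
rotate_crank_by(-84°): θ ← -93° -84° = -177°
crank pin P = (r cos θ, r sin θ) = (-28.960257, -1.517743)
h = r sin θ − e = -1.517743 − 2 = -3.517743
x = r cos θ + √(L² − h²) = -28.960257 + √(35721.0 − 12.3745) = -28.960257 + 188.967260 = 160.007004

160.0070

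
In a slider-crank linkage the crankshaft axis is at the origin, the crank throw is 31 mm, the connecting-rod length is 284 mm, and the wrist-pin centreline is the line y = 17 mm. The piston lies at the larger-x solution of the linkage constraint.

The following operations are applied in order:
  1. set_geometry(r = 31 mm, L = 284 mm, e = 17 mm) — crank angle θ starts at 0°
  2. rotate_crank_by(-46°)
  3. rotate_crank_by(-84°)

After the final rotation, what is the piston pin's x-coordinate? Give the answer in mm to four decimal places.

set_geometry: r = 31 mm, L = 284 mm, e = 17 mm; θ ← 0°
rotate_crank_by(-46°): θ ← 0° -46° = -46°
rotate_crank_by(-84°): θ ← -46° -84° = -130°
crank pin P = (r cos θ, r sin θ) = (-19.926416, -23.747378)
h = r sin θ − e = -23.747378 − 17 = -40.747378
x = r cos θ + √(L² − h²) = -19.926416 + √(80656.0 − 1660.3488) = -19.926416 + 281.061650 = 261.135234

261.1352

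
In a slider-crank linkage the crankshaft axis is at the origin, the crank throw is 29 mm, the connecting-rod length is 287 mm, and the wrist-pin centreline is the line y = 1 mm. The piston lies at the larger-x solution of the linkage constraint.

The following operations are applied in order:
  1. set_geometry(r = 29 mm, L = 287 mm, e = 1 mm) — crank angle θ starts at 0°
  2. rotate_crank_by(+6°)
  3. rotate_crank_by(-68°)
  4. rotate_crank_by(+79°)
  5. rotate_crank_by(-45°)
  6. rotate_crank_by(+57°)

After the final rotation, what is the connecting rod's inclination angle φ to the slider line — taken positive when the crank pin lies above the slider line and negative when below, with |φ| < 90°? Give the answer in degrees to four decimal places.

set_geometry: r = 29 mm, L = 287 mm, e = 1 mm; θ ← 0°
rotate_crank_by(+6°): θ ← 0° +6° = 6°
rotate_crank_by(-68°): θ ← 6° -68° = -62°
rotate_crank_by(+79°): θ ← -62° +79° = 17°
rotate_crank_by(-45°): θ ← 17° -45° = -28°
rotate_crank_by(+57°): θ ← -28° +57° = 29°
crank pin P = (r cos θ, r sin θ) = (25.363972, 14.059479)
h = r sin θ − e = 14.059479 − 1 = 13.059479
sin φ = h / L = 13.059479 / 287 = 0.04550341
φ = arcsin(0.04550341) = 2.608054°

2.6081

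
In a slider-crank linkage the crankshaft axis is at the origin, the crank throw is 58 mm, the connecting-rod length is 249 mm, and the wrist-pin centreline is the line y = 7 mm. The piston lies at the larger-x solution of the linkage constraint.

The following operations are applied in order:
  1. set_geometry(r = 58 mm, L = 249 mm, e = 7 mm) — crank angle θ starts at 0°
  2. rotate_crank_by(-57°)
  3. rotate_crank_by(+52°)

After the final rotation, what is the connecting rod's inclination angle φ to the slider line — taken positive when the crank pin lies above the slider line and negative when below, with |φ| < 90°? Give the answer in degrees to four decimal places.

-2.7750

set_geometry: r = 58 mm, L = 249 mm, e = 7 mm; θ ← 0°
rotate_crank_by(-57°): θ ← 0° -57° = -57°
rotate_crank_by(+52°): θ ← -57° +52° = -5°
crank pin P = (r cos θ, r sin θ) = (57.779292, -5.055033)
h = r sin θ − e = -5.055033 − 7 = -12.055033
sin φ = h / L = -12.055033 / 249 = -0.04841379
φ = arcsin(-0.04841379) = -2.774990°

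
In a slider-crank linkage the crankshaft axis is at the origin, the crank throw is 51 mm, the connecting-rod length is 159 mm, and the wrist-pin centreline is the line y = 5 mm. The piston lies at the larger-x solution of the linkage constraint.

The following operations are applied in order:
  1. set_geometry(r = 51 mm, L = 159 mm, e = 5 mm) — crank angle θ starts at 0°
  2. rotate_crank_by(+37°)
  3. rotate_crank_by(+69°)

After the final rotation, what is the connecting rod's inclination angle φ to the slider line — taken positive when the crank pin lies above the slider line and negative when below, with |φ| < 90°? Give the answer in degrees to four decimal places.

set_geometry: r = 51 mm, L = 159 mm, e = 5 mm; θ ← 0°
rotate_crank_by(+37°): θ ← 0° +37° = 37°
rotate_crank_by(+69°): θ ← 37° +69° = 106°
crank pin P = (r cos θ, r sin θ) = (-14.057505, 49.024346)
h = r sin θ − e = 49.024346 − 5 = 44.024346
sin φ = h / L = 44.024346 / 159 = 0.27688268
φ = arcsin(0.27688268) = 16.074241°

16.0742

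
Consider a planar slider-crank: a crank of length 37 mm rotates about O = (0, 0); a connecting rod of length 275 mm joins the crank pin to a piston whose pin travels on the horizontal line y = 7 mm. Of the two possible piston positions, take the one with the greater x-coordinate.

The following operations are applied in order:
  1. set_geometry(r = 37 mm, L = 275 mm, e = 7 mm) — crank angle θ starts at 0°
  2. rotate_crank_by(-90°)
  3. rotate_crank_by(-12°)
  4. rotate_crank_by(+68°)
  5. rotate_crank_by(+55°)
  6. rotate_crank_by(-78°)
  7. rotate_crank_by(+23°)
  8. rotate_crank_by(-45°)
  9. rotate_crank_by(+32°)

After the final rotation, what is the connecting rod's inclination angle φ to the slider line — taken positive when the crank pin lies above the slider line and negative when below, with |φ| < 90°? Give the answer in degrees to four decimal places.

set_geometry: r = 37 mm, L = 275 mm, e = 7 mm; θ ← 0°
rotate_crank_by(-90°): θ ← 0° -90° = -90°
rotate_crank_by(-12°): θ ← -90° -12° = -102°
rotate_crank_by(+68°): θ ← -102° +68° = -34°
rotate_crank_by(+55°): θ ← -34° +55° = 21°
rotate_crank_by(-78°): θ ← 21° -78° = -57°
rotate_crank_by(+23°): θ ← -57° +23° = -34°
rotate_crank_by(-45°): θ ← -34° -45° = -79°
rotate_crank_by(+32°): θ ← -79° +32° = -47°
crank pin P = (r cos θ, r sin θ) = (25.233939, -27.060087)
h = r sin θ − e = -27.060087 − 7 = -34.060087
sin φ = h / L = -34.060087 / 275 = -0.12385486
φ = arcsin(-0.12385486) = -7.114630°

-7.1146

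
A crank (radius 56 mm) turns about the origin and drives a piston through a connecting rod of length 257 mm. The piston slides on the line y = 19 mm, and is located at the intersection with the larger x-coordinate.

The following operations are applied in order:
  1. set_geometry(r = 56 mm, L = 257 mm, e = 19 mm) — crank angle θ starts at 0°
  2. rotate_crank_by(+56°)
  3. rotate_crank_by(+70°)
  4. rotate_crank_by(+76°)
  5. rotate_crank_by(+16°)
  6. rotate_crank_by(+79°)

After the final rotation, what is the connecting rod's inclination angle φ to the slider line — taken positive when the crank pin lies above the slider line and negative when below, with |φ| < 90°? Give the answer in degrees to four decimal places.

-15.5500

set_geometry: r = 56 mm, L = 257 mm, e = 19 mm; θ ← 0°
rotate_crank_by(+56°): θ ← 0° +56° = 56°
rotate_crank_by(+70°): θ ← 56° +70° = 126°
rotate_crank_by(+76°): θ ← 126° +76° = 202°
rotate_crank_by(+16°): θ ← 202° +16° = 218°
rotate_crank_by(+79°): θ ← 218° +79° = 297°
crank pin P = (r cos θ, r sin θ) = (25.423468, -49.896365)
h = r sin θ − e = -49.896365 − 19 = -68.896365
sin φ = h / L = -68.896365 / 257 = -0.26807924
φ = arcsin(-0.26807924) = -15.550003°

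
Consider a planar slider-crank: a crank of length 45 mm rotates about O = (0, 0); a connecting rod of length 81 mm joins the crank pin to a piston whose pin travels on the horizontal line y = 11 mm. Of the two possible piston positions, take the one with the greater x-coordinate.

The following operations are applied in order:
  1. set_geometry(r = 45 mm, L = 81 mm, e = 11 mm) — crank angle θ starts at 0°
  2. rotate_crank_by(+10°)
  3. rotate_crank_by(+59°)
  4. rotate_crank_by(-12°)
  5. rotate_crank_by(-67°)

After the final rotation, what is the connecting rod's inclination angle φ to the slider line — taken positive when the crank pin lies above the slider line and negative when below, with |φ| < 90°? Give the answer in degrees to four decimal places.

-13.4310

set_geometry: r = 45 mm, L = 81 mm, e = 11 mm; θ ← 0°
rotate_crank_by(+10°): θ ← 0° +10° = 10°
rotate_crank_by(+59°): θ ← 10° +59° = 69°
rotate_crank_by(-12°): θ ← 69° -12° = 57°
rotate_crank_by(-67°): θ ← 57° -67° = -10°
crank pin P = (r cos θ, r sin θ) = (44.316349, -7.814168)
h = r sin θ − e = -7.814168 − 11 = -18.814168
sin φ = h / L = -18.814168 / 81 = -0.23227368
φ = arcsin(-0.23227368) = -13.430970°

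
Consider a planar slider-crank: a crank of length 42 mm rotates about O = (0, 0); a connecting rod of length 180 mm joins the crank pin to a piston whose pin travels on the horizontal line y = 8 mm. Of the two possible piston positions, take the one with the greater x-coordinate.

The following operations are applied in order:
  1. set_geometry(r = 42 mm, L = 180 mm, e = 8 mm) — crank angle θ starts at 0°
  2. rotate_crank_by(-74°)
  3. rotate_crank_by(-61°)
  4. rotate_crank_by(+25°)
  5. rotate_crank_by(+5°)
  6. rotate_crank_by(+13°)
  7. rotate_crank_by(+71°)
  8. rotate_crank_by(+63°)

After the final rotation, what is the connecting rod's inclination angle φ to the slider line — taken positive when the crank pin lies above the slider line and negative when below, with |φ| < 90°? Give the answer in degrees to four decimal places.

set_geometry: r = 42 mm, L = 180 mm, e = 8 mm; θ ← 0°
rotate_crank_by(-74°): θ ← 0° -74° = -74°
rotate_crank_by(-61°): θ ← -74° -61° = -135°
rotate_crank_by(+25°): θ ← -135° +25° = -110°
rotate_crank_by(+5°): θ ← -110° +5° = -105°
rotate_crank_by(+13°): θ ← -105° +13° = -92°
rotate_crank_by(+71°): θ ← -92° +71° = -21°
rotate_crank_by(+63°): θ ← -21° +63° = 42°
crank pin P = (r cos θ, r sin θ) = (31.212083, 28.103485)
h = r sin θ − e = 28.103485 − 8 = 20.103485
sin φ = h / L = 20.103485 / 180 = 0.11168603
φ = arcsin(0.11168603) = 6.412517°

6.4125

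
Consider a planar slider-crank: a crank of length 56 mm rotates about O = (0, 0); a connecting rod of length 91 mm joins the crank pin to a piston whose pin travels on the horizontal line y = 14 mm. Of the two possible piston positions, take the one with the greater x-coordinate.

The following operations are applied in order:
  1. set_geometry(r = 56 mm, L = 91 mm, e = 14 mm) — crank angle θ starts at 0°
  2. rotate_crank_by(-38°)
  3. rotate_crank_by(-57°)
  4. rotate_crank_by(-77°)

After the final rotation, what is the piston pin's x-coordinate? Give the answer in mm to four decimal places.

32.8968

set_geometry: r = 56 mm, L = 91 mm, e = 14 mm; θ ← 0°
rotate_crank_by(-38°): θ ← 0° -38° = -38°
rotate_crank_by(-57°): θ ← -38° -57° = -95°
rotate_crank_by(-77°): θ ← -95° -77° = -172°
crank pin P = (r cos θ, r sin θ) = (-55.455012, -7.793694)
h = r sin θ − e = -7.793694 − 14 = -21.793694
x = r cos θ + √(L² − h²) = -55.455012 + √(8281.0 − 474.9651) = -55.455012 + 88.351768 = 32.896756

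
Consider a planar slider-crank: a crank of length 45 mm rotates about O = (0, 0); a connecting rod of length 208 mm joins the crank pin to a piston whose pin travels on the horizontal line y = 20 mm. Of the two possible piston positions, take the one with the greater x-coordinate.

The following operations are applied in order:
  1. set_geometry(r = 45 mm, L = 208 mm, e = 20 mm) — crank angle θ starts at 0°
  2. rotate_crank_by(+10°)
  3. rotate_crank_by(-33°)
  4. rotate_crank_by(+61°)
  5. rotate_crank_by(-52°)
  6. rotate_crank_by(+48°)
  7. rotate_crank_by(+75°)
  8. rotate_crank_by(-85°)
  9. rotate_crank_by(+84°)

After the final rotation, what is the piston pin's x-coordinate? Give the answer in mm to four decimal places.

set_geometry: r = 45 mm, L = 208 mm, e = 20 mm; θ ← 0°
rotate_crank_by(+10°): θ ← 0° +10° = 10°
rotate_crank_by(-33°): θ ← 10° -33° = -23°
rotate_crank_by(+61°): θ ← -23° +61° = 38°
rotate_crank_by(-52°): θ ← 38° -52° = -14°
rotate_crank_by(+48°): θ ← -14° +48° = 34°
rotate_crank_by(+75°): θ ← 34° +75° = 109°
rotate_crank_by(-85°): θ ← 109° -85° = 24°
rotate_crank_by(+84°): θ ← 24° +84° = 108°
crank pin P = (r cos θ, r sin θ) = (-13.905765, 42.797543)
h = r sin θ − e = 42.797543 − 20 = 22.797543
x = r cos θ + √(L² − h²) = -13.905765 + √(43264.0 − 519.7280) = -13.905765 + 206.746879 = 192.841114

192.8411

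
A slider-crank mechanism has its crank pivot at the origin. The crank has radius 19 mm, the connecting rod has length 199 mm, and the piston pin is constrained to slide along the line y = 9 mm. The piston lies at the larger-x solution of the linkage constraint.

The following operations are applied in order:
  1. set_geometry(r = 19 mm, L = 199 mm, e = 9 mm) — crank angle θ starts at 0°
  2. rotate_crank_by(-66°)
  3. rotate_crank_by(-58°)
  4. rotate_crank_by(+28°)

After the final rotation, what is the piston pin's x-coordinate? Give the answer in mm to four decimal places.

195.0490

set_geometry: r = 19 mm, L = 199 mm, e = 9 mm; θ ← 0°
rotate_crank_by(-66°): θ ← 0° -66° = -66°
rotate_crank_by(-58°): θ ← -66° -58° = -124°
rotate_crank_by(+28°): θ ← -124° +28° = -96°
crank pin P = (r cos θ, r sin θ) = (-1.986041, -18.895916)
h = r sin θ − e = -18.895916 − 9 = -27.895916
x = r cos θ + √(L² − h²) = -1.986041 + √(39601.0 − 778.1821) = -1.986041 + 197.035068 = 195.049027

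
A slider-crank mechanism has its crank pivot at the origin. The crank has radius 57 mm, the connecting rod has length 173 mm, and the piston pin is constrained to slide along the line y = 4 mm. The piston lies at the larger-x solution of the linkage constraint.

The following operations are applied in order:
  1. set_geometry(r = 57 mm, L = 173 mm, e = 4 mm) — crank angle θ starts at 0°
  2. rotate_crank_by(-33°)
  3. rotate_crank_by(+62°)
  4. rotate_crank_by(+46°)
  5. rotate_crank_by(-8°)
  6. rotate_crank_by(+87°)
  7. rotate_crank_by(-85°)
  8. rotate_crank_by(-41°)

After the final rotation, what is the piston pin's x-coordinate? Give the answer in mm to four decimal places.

221.8243

set_geometry: r = 57 mm, L = 173 mm, e = 4 mm; θ ← 0°
rotate_crank_by(-33°): θ ← 0° -33° = -33°
rotate_crank_by(+62°): θ ← -33° +62° = 29°
rotate_crank_by(+46°): θ ← 29° +46° = 75°
rotate_crank_by(-8°): θ ← 75° -8° = 67°
rotate_crank_by(+87°): θ ← 67° +87° = 154°
rotate_crank_by(-85°): θ ← 154° -85° = 69°
rotate_crank_by(-41°): θ ← 69° -41° = 28°
crank pin P = (r cos θ, r sin θ) = (50.328013, 26.759879)
h = r sin θ − e = 26.759879 − 4 = 22.759879
x = r cos θ + √(L² − h²) = 50.328013 + √(29929.0 − 518.0121) = 50.328013 + 171.496320 = 221.824333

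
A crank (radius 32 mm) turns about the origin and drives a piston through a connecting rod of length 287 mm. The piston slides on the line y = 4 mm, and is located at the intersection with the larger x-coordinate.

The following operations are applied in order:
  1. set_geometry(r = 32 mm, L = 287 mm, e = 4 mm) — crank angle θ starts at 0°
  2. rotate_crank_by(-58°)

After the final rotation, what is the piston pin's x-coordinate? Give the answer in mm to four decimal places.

set_geometry: r = 32 mm, L = 287 mm, e = 4 mm; θ ← 0°
rotate_crank_by(-58°): θ ← 0° -58° = -58°
crank pin P = (r cos θ, r sin θ) = (16.957416, -27.137539)
h = r sin θ − e = -27.137539 − 4 = -31.137539
x = r cos θ + √(L² − h²) = 16.957416 + √(82369.0 − 969.5463) = 16.957416 + 285.305895 = 302.263311

302.2633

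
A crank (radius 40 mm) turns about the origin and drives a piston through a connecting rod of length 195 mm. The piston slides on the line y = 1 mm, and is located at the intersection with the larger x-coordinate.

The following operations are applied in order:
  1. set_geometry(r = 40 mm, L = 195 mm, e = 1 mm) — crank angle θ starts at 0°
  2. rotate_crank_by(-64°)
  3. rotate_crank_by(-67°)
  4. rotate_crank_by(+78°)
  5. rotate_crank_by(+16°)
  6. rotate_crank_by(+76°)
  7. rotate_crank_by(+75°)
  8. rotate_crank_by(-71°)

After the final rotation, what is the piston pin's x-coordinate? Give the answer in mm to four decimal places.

222.4752

set_geometry: r = 40 mm, L = 195 mm, e = 1 mm; θ ← 0°
rotate_crank_by(-64°): θ ← 0° -64° = -64°
rotate_crank_by(-67°): θ ← -64° -67° = -131°
rotate_crank_by(+78°): θ ← -131° +78° = -53°
rotate_crank_by(+16°): θ ← -53° +16° = -37°
rotate_crank_by(+76°): θ ← -37° +76° = 39°
rotate_crank_by(+75°): θ ← 39° +75° = 114°
rotate_crank_by(-71°): θ ← 114° -71° = 43°
crank pin P = (r cos θ, r sin θ) = (29.254148, 27.279934)
h = r sin θ − e = 27.279934 − 1 = 26.279934
x = r cos θ + √(L² − h²) = 29.254148 + √(38025.0 − 690.6350) = 29.254148 + 193.221026 = 222.475174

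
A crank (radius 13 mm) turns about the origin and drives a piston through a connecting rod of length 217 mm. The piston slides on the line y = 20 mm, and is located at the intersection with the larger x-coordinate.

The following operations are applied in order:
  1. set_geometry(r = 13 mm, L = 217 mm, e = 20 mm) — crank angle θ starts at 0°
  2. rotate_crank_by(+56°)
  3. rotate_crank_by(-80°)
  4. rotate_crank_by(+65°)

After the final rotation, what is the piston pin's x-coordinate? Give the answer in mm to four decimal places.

226.5078

set_geometry: r = 13 mm, L = 217 mm, e = 20 mm; θ ← 0°
rotate_crank_by(+56°): θ ← 0° +56° = 56°
rotate_crank_by(-80°): θ ← 56° -80° = -24°
rotate_crank_by(+65°): θ ← -24° +65° = 41°
crank pin P = (r cos θ, r sin θ) = (9.811225, 8.528767)
h = r sin θ − e = 8.528767 − 20 = -11.471233
x = r cos θ + √(L² − h²) = 9.811225 + √(47089.0 − 131.5892) = 9.811225 + 216.696587 = 226.507812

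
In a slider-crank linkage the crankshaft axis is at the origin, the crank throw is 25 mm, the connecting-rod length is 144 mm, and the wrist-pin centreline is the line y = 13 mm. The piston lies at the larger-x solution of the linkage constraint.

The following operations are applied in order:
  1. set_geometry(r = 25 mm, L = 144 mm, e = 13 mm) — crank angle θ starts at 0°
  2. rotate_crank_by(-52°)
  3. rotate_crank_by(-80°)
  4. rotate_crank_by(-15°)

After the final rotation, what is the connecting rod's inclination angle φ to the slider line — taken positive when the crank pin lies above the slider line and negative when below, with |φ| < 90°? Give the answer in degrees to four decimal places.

-10.6514

set_geometry: r = 25 mm, L = 144 mm, e = 13 mm; θ ← 0°
rotate_crank_by(-52°): θ ← 0° -52° = -52°
rotate_crank_by(-80°): θ ← -52° -80° = -132°
rotate_crank_by(-15°): θ ← -132° -15° = -147°
crank pin P = (r cos θ, r sin θ) = (-20.966764, -13.615976)
h = r sin θ − e = -13.615976 − 13 = -26.615976
sin φ = h / L = -26.615976 / 144 = -0.18483317
φ = arcsin(-0.18483317) = -10.651406°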